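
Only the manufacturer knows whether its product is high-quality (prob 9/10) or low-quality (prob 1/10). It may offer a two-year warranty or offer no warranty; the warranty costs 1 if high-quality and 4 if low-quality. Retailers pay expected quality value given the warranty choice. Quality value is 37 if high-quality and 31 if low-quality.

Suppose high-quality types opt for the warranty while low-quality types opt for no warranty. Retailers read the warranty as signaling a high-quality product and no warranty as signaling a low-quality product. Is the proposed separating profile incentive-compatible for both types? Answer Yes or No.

Under these beliefs, the warranty earns price 37 and no warranty earns price 31.
high-quality: the warranty nets 37 − 1 = 36; no warranty nets 31. high-quality prefers the warranty.
low-quality: the warranty nets 37 − 4 = 33; no warranty nets 31. low-quality would deviate to the warranty.
low-quality has a profitable deviation, so the profile is not an equilibrium.

No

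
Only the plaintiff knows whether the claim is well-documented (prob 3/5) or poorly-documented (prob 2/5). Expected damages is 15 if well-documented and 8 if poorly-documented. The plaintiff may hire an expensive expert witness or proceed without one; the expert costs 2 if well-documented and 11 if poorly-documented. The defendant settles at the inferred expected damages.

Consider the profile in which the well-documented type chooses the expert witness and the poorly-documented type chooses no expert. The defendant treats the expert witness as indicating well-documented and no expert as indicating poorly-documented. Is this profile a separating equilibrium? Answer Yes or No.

Under these beliefs, the expert witness earns settlement 15 and no expert earns settlement 8.
well-documented: the expert witness nets 15 − 2 = 13; no expert nets 8. well-documented prefers the expert witness.
poorly-documented: the expert witness nets 15 − 11 = 4; no expert nets 8. poorly-documented prefers no expert.
Neither type deviates, so the separating profile is an equilibrium.

Yes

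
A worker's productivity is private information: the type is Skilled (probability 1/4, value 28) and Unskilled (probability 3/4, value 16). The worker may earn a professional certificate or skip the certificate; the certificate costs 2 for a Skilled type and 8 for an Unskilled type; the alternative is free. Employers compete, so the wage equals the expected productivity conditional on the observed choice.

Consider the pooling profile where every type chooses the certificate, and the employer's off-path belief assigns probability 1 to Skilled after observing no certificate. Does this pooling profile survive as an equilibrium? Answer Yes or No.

On path, the employer holds the prior and pays 1/4·28 + 3/4·16 = 19. Off path (no certificate), believing Skilled, it pays 28.
Skilled: the certificate nets 19 − 2 = 17; no certificate nets 28. Skilled would deviate.
Unskilled: the certificate nets 19 − 8 = 11; no certificate nets 28. Unskilled would deviate.
A type deviates, so pooling fails.

No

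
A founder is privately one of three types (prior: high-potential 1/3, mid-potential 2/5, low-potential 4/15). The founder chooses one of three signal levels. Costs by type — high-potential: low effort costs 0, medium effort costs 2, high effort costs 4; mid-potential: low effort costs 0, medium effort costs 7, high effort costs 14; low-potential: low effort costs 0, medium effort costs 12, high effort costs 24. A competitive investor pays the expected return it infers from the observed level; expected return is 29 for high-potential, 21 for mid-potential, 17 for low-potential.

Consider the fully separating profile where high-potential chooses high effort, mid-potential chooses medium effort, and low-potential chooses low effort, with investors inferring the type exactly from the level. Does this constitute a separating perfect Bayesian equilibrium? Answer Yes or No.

Separating valuations: high effort → 29, medium effort → 21, low effort → 17.
high-potential (assigned high effort): low effort: 17 − 0 = 17; medium effort: 21 − 2 = 19; high effort: 29 − 4 = 25. high-potential stays.
mid-potential (assigned medium effort): low effort: 17 − 0 = 17; medium effort: 21 − 7 = 14; high effort: 29 − 14 = 15. mid-potential prefers low effort.
low-potential (assigned low effort): low effort: 17 − 0 = 17; medium effort: 21 − 12 = 9; high effort: 29 − 24 = 5. low-potential stays.
At least one type deviates; the separating profile fails.

No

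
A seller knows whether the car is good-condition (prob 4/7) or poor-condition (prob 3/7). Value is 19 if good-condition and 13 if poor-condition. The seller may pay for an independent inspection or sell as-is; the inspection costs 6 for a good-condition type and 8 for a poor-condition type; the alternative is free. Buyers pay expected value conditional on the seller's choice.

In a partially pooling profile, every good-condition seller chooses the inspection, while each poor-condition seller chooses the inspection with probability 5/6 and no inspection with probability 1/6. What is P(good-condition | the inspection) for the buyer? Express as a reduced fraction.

8/13

P(the inspection) = (4/7)·1 + (3/7)·(5/6) = 13/14.
By Bayes' rule, P(good-condition | the inspection) = (4/7) / (13/14) = 8/13.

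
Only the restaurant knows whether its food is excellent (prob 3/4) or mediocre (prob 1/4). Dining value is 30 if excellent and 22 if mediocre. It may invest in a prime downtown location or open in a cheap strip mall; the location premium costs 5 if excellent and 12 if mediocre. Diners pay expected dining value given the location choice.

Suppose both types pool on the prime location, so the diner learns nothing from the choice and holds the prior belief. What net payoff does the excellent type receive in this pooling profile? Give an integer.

Pooled price premium = 3/4·30 + 1/4·22 = 28.
excellent pays cost 5 for the prime location, so net payoff = 28 − 5 = 23.

23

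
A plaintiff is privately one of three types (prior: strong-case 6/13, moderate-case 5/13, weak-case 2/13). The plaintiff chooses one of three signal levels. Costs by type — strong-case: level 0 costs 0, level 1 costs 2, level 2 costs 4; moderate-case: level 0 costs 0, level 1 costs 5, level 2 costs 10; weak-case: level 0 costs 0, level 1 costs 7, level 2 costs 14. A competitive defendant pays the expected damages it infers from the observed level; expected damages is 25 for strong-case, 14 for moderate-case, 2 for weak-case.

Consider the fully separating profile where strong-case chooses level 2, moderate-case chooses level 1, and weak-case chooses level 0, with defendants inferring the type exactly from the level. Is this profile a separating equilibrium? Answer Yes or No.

Separating settlements: level 2 → 25, level 1 → 14, level 0 → 2.
strong-case (assigned level 2): level 0: 2 − 0 = 2; level 1: 14 − 2 = 12; level 2: 25 − 4 = 21. strong-case stays.
moderate-case (assigned level 1): level 0: 2 − 0 = 2; level 1: 14 − 5 = 9; level 2: 25 − 10 = 15. moderate-case prefers level 2.
weak-case (assigned level 0): level 0: 2 − 0 = 2; level 1: 14 − 7 = 7; level 2: 25 − 14 = 11. weak-case prefers level 2.
At least one type deviates; the separating profile fails.

No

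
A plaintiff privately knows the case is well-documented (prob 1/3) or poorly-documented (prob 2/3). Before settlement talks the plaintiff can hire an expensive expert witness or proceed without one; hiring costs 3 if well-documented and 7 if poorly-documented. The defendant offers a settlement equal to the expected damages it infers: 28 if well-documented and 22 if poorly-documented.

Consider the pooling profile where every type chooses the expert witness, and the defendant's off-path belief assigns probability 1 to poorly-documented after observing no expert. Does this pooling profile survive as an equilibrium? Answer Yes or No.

No

On path, the defendant holds the prior and pays 1/3·28 + 2/3·22 = 24. Off path (no expert), believing poorly-documented, it pays 22.
well-documented: the expert witness nets 24 − 3 = 21; no expert nets 22. well-documented would deviate.
poorly-documented: the expert witness nets 24 − 7 = 17; no expert nets 22. poorly-documented would deviate.
A type deviates, so pooling fails.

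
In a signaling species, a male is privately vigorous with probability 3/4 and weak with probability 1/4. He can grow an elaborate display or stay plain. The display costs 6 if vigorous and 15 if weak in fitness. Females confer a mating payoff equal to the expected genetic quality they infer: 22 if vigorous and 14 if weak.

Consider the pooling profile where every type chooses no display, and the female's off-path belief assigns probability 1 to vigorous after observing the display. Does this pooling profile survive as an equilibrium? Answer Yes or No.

Yes

On path, the female holds the prior and pays 3/4·22 + 1/4·14 = 20. Off path (the display), believing vigorous, it pays 22.
vigorous: no display nets 20; the display nets 22 − 6 = 16. vigorous stays.
weak: no display nets 20; the display nets 22 − 15 = 7. weak stays.
No type deviates, so pooling is sustained.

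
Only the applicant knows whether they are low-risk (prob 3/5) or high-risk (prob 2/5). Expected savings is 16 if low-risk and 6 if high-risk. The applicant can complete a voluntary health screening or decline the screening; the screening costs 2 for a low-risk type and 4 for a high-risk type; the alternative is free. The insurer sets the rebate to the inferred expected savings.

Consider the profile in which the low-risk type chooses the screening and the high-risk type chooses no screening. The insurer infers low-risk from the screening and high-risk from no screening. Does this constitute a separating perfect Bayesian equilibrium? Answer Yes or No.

Under these beliefs, the screening earns rebate 16 and no screening earns rebate 6.
low-risk: the screening nets 16 − 2 = 14; no screening nets 6. low-risk prefers the screening.
high-risk: the screening nets 16 − 4 = 12; no screening nets 6. high-risk would deviate to the screening.
high-risk has a profitable deviation, so the profile is not an equilibrium.

No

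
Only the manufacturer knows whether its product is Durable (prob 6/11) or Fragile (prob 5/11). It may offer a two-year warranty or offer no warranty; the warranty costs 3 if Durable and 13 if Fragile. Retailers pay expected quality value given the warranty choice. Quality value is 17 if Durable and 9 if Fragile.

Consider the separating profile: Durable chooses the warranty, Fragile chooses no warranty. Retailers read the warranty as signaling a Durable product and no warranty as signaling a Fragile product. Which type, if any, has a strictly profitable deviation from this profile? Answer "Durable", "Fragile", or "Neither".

The warranty pays 17; no warranty pays 9.
Durable: assigned the warranty, nets 17 − 3 = 14; deviating to no warranty nets 9.
Fragile: assigned no warranty, nets 9; deviating to the warranty nets 17 − 13 = 4.
Both types strictly prefer their assigned action; no profitable deviation.

Neither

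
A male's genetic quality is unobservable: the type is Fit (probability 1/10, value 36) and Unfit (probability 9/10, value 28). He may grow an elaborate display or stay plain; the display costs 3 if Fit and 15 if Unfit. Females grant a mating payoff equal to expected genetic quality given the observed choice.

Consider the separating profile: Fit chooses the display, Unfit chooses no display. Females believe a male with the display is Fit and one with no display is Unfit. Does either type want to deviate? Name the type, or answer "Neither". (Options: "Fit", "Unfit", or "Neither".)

The display pays 36; no display pays 28.
Fit: assigned the display, nets 36 − 3 = 33; deviating to no display nets 28.
Unfit: assigned no display, nets 28; deviating to the display nets 36 − 15 = 21.
Both types strictly prefer their assigned action; no profitable deviation.

Neither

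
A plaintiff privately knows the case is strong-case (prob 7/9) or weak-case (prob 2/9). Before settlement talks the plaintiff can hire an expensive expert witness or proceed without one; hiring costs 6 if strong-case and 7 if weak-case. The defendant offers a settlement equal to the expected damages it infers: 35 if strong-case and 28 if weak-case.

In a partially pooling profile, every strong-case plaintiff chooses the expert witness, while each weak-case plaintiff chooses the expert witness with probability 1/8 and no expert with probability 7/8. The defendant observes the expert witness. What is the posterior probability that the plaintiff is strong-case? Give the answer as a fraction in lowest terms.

28/29

P(the expert witness) = (7/9)·1 + (2/9)·(1/8) = 29/36.
By Bayes' rule, P(strong-case | the expert witness) = (7/9) / (29/36) = 28/29.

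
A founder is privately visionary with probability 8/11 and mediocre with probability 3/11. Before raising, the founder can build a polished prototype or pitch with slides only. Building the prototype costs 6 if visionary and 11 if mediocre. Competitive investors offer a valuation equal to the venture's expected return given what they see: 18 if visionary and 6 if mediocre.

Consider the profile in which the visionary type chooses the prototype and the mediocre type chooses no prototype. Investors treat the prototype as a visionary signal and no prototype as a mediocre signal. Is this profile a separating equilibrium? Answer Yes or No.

No

Under these beliefs, the prototype earns valuation 18 and no prototype earns valuation 6.
visionary: the prototype nets 18 − 6 = 12; no prototype nets 6. visionary prefers the prototype.
mediocre: the prototype nets 18 − 11 = 7; no prototype nets 6. mediocre would deviate to the prototype.
mediocre has a profitable deviation, so the profile is not an equilibrium.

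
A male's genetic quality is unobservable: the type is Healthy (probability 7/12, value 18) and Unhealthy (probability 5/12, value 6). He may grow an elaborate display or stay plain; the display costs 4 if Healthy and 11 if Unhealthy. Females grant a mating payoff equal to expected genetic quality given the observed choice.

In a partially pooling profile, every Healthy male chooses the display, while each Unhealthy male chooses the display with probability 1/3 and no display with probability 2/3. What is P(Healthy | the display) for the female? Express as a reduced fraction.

P(the display) = (7/12)·1 + (5/12)·(1/3) = 13/18.
By Bayes' rule, P(Healthy | the display) = (7/12) / (13/18) = 21/26.

21/26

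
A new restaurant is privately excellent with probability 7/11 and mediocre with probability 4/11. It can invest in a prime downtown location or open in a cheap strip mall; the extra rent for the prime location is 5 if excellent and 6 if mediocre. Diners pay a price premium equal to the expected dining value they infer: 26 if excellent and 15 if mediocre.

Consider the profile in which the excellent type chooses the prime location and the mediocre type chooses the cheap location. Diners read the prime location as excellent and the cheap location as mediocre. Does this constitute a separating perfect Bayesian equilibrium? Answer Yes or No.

No

Under these beliefs, the prime location earns price premium 26 and the cheap location earns price premium 15.
excellent: the prime location nets 26 − 5 = 21; the cheap location nets 15. excellent prefers the prime location.
mediocre: the prime location nets 26 − 6 = 20; the cheap location nets 15. mediocre would deviate to the prime location.
mediocre has a profitable deviation, so the profile is not an equilibrium.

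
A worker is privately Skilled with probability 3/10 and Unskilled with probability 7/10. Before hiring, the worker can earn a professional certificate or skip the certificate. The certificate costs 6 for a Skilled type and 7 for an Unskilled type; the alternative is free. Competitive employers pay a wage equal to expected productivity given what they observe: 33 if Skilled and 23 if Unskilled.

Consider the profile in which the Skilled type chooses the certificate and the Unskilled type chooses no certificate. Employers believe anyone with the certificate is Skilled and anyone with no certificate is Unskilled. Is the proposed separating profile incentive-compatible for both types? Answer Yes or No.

Under these beliefs, the certificate earns wage 33 and no certificate earns wage 23.
Skilled: the certificate nets 33 − 6 = 27; no certificate nets 23. Skilled prefers the certificate.
Unskilled: the certificate nets 33 − 7 = 26; no certificate nets 23. Unskilled would deviate to the certificate.
Unskilled has a profitable deviation, so the profile is not an equilibrium.

No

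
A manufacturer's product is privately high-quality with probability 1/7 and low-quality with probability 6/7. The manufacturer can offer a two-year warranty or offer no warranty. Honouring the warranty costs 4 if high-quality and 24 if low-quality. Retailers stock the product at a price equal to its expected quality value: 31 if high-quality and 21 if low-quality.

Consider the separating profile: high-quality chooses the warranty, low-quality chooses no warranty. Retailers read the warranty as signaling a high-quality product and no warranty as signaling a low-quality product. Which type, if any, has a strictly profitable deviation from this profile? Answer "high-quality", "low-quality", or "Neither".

The warranty pays 31; no warranty pays 21.
high-quality: assigned the warranty, nets 31 − 4 = 27; deviating to no warranty nets 21.
low-quality: assigned no warranty, nets 21; deviating to the warranty nets 31 − 24 = 7.
Both types strictly prefer their assigned action; no profitable deviation.

Neither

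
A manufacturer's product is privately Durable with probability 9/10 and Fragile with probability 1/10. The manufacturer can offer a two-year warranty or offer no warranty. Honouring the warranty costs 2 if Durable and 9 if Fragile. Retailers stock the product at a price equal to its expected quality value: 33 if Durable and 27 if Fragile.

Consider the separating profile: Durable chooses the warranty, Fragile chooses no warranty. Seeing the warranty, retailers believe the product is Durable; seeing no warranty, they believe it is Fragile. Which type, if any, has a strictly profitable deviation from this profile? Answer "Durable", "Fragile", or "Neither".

The warranty pays 33; no warranty pays 27.
Durable: assigned the warranty, nets 33 − 2 = 31; deviating to no warranty nets 27.
Fragile: assigned no warranty, nets 27; deviating to the warranty nets 33 − 9 = 24.
Both types strictly prefer their assigned action; no profitable deviation.

Neither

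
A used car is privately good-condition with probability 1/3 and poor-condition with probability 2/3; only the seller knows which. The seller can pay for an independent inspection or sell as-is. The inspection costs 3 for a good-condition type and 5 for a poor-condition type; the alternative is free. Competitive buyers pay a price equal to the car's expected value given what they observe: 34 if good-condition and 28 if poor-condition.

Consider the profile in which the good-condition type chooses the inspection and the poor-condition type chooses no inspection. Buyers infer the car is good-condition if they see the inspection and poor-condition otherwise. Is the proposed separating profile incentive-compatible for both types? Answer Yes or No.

Under these beliefs, the inspection earns price 34 and no inspection earns price 28.
good-condition: the inspection nets 34 − 3 = 31; no inspection nets 28. good-condition prefers the inspection.
poor-condition: the inspection nets 34 − 5 = 29; no inspection nets 28. poor-condition would deviate to the inspection.
poor-condition has a profitable deviation, so the profile is not an equilibrium.

No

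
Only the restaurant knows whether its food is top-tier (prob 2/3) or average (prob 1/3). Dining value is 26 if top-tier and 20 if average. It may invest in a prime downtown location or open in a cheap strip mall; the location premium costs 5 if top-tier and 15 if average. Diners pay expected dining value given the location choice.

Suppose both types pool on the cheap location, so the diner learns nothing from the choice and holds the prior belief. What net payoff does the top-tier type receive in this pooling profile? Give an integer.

24

Pooled price premium = 2/3·26 + 1/3·20 = 24.
top-tier pays no cost for the cheap location, so net payoff = 24.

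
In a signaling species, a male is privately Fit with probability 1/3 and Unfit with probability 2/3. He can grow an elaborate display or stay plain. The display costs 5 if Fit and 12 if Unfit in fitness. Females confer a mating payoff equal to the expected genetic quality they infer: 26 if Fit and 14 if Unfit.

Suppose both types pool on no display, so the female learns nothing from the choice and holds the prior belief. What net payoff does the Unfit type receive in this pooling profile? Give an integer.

18

Pooled mating payoff = 1/3·26 + 2/3·14 = 18.
Unfit pays no cost for no display, so net payoff = 18.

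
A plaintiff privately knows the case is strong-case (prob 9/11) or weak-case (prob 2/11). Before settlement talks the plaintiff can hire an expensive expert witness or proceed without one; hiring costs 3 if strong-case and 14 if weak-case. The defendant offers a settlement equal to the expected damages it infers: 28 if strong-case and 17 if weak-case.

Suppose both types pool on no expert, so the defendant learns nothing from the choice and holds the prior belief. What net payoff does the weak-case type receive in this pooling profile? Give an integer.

Pooled settlement = 9/11·28 + 2/11·17 = 26.
weak-case pays no cost for no expert, so net payoff = 26.

26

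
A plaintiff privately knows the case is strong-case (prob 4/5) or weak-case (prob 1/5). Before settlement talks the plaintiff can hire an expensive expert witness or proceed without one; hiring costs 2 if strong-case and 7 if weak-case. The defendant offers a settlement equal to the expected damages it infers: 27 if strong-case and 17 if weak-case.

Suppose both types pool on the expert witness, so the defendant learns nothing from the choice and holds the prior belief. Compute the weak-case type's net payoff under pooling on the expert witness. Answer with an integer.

18

Pooled settlement = 4/5·27 + 1/5·17 = 25.
weak-case pays cost 7 for the expert witness, so net payoff = 25 − 7 = 18.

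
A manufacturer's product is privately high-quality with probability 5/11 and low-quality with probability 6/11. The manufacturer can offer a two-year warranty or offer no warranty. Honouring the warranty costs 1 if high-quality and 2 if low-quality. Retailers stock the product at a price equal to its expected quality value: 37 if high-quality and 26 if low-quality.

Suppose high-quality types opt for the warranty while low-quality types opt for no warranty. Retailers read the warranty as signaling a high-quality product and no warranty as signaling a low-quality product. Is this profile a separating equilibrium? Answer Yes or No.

No

Under these beliefs, the warranty earns price 37 and no warranty earns price 26.
high-quality: the warranty nets 37 − 1 = 36; no warranty nets 26. high-quality prefers the warranty.
low-quality: the warranty nets 37 − 2 = 35; no warranty nets 26. low-quality would deviate to the warranty.
low-quality has a profitable deviation, so the profile is not an equilibrium.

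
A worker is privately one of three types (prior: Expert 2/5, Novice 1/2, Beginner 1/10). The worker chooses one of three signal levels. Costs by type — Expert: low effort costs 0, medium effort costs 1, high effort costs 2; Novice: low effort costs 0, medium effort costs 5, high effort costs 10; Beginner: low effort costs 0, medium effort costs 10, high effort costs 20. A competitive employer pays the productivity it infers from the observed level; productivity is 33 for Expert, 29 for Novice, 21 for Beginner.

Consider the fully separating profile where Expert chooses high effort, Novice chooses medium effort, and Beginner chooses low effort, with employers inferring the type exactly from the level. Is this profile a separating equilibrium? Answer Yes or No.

Yes

Separating wages: high effort → 33, medium effort → 29, low effort → 21.
Expert (assigned high effort): low effort: 21 − 0 = 21; medium effort: 29 − 1 = 28; high effort: 33 − 2 = 31. Expert stays.
Novice (assigned medium effort): low effort: 21 − 0 = 21; medium effort: 29 − 5 = 24; high effort: 33 − 10 = 23. Novice stays.
Beginner (assigned low effort): low effort: 21 − 0 = 21; medium effort: 29 − 10 = 19; high effort: 33 − 20 = 13. Beginner stays.
Every type prefers its assigned level; separation holds.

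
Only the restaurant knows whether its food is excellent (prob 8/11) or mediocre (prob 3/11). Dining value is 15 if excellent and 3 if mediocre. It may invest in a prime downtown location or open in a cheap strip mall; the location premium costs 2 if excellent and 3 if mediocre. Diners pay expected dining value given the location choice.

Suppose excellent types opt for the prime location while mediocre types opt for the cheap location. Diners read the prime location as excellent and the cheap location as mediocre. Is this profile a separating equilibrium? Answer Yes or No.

No

Under these beliefs, the prime location earns price premium 15 and the cheap location earns price premium 3.
excellent: the prime location nets 15 − 2 = 13; the cheap location nets 3. excellent prefers the prime location.
mediocre: the prime location nets 15 − 3 = 12; the cheap location nets 3. mediocre would deviate to the prime location.
mediocre has a profitable deviation, so the profile is not an equilibrium.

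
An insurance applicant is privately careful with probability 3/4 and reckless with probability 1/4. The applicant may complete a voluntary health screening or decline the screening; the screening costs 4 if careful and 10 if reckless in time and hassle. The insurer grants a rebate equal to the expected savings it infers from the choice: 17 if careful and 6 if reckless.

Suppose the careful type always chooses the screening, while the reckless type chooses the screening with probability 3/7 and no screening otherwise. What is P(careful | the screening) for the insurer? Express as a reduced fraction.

7/8

P(the screening) = (3/4)·1 + (1/4)·(3/7) = 6/7.
By Bayes' rule, P(careful | the screening) = (3/4) / (6/7) = 7/8.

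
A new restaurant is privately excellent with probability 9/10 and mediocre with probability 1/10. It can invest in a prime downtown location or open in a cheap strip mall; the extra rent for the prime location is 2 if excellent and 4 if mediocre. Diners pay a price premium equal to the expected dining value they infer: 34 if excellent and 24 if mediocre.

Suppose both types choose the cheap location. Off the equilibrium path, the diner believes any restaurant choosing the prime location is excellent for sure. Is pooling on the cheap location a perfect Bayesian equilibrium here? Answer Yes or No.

Yes

On path, the diner holds the prior and pays 9/10·34 + 1/10·24 = 33. Off path (the prime location), believing excellent, it pays 34.
excellent: the cheap location nets 33; the prime location nets 34 − 2 = 32. excellent stays.
mediocre: the cheap location nets 33; the prime location nets 34 − 4 = 30. mediocre stays.
No type deviates, so pooling is sustained.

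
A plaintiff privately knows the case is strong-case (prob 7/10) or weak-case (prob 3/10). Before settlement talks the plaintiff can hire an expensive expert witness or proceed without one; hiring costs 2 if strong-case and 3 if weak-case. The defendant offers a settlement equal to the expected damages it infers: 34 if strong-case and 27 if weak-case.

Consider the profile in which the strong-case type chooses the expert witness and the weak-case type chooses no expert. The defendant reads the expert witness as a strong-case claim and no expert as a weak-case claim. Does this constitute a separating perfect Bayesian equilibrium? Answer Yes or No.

No

Under these beliefs, the expert witness earns settlement 34 and no expert earns settlement 27.
strong-case: the expert witness nets 34 − 2 = 32; no expert nets 27. strong-case prefers the expert witness.
weak-case: the expert witness nets 34 − 3 = 31; no expert nets 27. weak-case would deviate to the expert witness.
weak-case has a profitable deviation, so the profile is not an equilibrium.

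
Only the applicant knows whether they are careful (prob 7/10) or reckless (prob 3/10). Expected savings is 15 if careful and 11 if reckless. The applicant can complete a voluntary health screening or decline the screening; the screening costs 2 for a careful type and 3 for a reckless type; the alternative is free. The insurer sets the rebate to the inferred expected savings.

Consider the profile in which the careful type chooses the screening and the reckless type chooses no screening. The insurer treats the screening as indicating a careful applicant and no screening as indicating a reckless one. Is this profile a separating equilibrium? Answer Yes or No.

No

Under these beliefs, the screening earns rebate 15 and no screening earns rebate 11.
careful: the screening nets 15 − 2 = 13; no screening nets 11. careful prefers the screening.
reckless: the screening nets 15 − 3 = 12; no screening nets 11. reckless would deviate to the screening.
reckless has a profitable deviation, so the profile is not an equilibrium.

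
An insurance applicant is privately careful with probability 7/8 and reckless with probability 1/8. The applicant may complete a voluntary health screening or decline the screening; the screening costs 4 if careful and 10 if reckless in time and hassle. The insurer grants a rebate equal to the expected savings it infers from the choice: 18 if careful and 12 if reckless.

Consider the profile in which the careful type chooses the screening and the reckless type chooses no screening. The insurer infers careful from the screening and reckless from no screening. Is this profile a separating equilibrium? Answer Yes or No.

Under these beliefs, the screening earns rebate 18 and no screening earns rebate 12.
careful: the screening nets 18 − 4 = 14; no screening nets 12. careful prefers the screening.
reckless: the screening nets 18 − 10 = 8; no screening nets 12. reckless prefers no screening.
Neither type deviates, so the separating profile is an equilibrium.

Yes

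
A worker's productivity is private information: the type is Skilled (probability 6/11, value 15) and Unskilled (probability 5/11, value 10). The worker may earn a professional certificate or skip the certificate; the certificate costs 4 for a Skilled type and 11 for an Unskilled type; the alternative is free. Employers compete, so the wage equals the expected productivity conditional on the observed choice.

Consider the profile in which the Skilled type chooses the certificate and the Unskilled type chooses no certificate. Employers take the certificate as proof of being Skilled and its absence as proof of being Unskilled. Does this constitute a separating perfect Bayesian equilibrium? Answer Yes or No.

Yes

Under these beliefs, the certificate earns wage 15 and no certificate earns wage 10.
Skilled: the certificate nets 15 − 4 = 11; no certificate nets 10. Skilled prefers the certificate.
Unskilled: the certificate nets 15 − 11 = 4; no certificate nets 10. Unskilled prefers no certificate.
Neither type deviates, so the separating profile is an equilibrium.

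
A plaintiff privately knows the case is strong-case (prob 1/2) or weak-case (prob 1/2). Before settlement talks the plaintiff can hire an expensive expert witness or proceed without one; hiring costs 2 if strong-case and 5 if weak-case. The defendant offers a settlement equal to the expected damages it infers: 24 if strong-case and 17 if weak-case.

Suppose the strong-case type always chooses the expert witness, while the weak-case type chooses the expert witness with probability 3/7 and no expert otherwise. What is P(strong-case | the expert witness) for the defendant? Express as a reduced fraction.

P(the expert witness) = (1/2)·1 + (1/2)·(3/7) = 5/7.
By Bayes' rule, P(strong-case | the expert witness) = (1/2) / (5/7) = 7/10.

7/10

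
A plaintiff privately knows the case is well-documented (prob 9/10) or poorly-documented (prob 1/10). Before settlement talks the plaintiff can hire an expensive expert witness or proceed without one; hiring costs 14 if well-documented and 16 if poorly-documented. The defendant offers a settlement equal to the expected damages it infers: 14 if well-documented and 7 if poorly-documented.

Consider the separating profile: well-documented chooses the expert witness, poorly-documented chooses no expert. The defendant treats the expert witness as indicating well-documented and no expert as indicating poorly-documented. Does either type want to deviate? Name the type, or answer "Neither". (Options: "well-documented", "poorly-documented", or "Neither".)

The expert witness pays 14; no expert pays 7.
well-documented: assigned the expert witness, nets 14 − 14 = 0; deviating to no expert nets 7.
poorly-documented: assigned no expert, nets 7; deviating to the expert witness nets 14 − 16 = -2.
The well-documented type gains 7 by deviating.

well-documented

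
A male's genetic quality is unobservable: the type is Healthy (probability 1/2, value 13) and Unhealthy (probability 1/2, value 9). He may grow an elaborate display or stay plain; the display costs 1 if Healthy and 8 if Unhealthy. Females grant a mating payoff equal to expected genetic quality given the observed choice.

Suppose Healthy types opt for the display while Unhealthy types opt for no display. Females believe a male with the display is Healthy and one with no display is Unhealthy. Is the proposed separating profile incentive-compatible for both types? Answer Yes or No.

Under these beliefs, the display earns mating payoff 13 and no display earns mating payoff 9.
Healthy: the display nets 13 − 1 = 12; no display nets 9. Healthy prefers the display.
Unhealthy: the display nets 13 − 8 = 5; no display nets 9. Unhealthy prefers no display.
Neither type deviates, so the separating profile is an equilibrium.

Yes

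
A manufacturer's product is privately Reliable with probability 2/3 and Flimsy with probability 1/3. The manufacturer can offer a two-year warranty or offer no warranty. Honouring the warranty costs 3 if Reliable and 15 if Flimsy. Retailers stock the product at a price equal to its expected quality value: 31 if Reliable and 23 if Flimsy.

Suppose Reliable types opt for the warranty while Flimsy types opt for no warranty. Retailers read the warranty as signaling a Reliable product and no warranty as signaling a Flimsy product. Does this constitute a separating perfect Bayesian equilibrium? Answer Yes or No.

Under these beliefs, the warranty earns price 31 and no warranty earns price 23.
Reliable: the warranty nets 31 − 3 = 28; no warranty nets 23. Reliable prefers the warranty.
Flimsy: the warranty nets 31 − 15 = 16; no warranty nets 23. Flimsy prefers no warranty.
Neither type deviates, so the separating profile is an equilibrium.

Yes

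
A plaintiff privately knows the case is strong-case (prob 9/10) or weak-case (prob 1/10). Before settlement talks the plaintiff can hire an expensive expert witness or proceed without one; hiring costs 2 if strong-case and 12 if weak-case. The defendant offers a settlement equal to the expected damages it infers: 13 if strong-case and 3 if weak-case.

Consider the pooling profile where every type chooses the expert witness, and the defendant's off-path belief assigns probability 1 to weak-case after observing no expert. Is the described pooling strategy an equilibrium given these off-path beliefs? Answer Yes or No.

On path, the defendant holds the prior and pays 9/10·13 + 1/10·3 = 12. Off path (no expert), believing weak-case, it pays 3.
strong-case: the expert witness nets 12 − 2 = 10; no expert nets 3. strong-case stays.
weak-case: the expert witness nets 12 − 12 = 0; no expert nets 3. weak-case would deviate.
A type deviates, so pooling fails.

No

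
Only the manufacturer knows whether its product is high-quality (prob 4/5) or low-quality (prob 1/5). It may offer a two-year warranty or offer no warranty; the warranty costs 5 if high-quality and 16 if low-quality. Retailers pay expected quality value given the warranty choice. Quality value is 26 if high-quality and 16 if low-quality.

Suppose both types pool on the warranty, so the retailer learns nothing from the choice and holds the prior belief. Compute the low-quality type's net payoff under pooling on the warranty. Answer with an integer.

8

Pooled price = 4/5·26 + 1/5·16 = 24.
low-quality pays cost 16 for the warranty, so net payoff = 24 − 16 = 8.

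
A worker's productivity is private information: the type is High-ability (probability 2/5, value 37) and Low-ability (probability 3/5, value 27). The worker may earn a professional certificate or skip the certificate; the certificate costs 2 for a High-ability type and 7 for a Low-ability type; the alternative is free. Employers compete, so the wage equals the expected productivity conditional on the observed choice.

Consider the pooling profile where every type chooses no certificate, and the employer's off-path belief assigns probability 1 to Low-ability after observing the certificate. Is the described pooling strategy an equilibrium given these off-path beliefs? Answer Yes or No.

Yes

On path, the employer holds the prior and pays 2/5·37 + 3/5·27 = 31. Off path (the certificate), believing Low-ability, it pays 27.
High-ability: no certificate nets 31; the certificate nets 27 − 2 = 25. High-ability stays.
Low-ability: no certificate nets 31; the certificate nets 27 − 7 = 20. Low-ability stays.
No type deviates, so pooling is sustained.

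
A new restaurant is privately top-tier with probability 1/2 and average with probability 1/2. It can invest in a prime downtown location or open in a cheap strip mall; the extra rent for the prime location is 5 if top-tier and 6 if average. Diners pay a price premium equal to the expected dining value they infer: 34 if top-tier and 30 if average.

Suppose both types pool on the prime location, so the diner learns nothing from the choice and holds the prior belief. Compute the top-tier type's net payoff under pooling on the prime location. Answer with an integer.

27

Pooled price premium = 1/2·34 + 1/2·30 = 32.
top-tier pays cost 5 for the prime location, so net payoff = 32 − 5 = 27.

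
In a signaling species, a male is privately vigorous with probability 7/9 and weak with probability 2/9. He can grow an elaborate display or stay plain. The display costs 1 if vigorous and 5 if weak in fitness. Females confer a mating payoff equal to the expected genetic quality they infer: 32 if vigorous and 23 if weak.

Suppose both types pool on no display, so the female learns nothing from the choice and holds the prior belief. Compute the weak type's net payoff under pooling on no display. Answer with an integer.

Pooled mating payoff = 7/9·32 + 2/9·23 = 30.
weak pays no cost for no display, so net payoff = 30.

30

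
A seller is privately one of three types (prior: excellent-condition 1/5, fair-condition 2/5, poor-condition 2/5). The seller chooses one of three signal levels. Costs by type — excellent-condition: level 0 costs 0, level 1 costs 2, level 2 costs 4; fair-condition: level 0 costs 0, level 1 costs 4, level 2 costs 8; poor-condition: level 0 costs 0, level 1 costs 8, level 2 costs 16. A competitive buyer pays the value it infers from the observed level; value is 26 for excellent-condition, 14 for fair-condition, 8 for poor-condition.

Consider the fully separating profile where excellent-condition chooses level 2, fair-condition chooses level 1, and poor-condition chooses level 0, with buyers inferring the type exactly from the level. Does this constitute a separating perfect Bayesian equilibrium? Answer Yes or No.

No

Separating prices: level 2 → 26, level 1 → 14, level 0 → 8.
excellent-condition (assigned level 2): level 0: 8 − 0 = 8; level 1: 14 − 2 = 12; level 2: 26 − 4 = 22. excellent-condition stays.
fair-condition (assigned level 1): level 0: 8 − 0 = 8; level 1: 14 − 4 = 10; level 2: 26 − 8 = 18. fair-condition prefers level 2.
poor-condition (assigned level 0): level 0: 8 − 0 = 8; level 1: 14 − 8 = 6; level 2: 26 − 16 = 10. poor-condition prefers level 2.
At least one type deviates; the separating profile fails.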